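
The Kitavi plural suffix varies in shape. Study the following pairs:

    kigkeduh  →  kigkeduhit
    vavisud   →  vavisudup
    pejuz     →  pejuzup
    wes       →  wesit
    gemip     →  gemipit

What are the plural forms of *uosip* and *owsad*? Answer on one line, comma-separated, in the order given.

uosipit, owsadup

The alternation tracks the final consonant of the stem — -it when the stem ends in a voiceless consonant (*kigkeduh*, *wes*, *gemip*); -up when the stem ends in a voiced consonant (*vavisud*, *pejuz*).
*uosip*: final consonant = /p/, voiceless → -it → *uosipit*.
*owsad*: final consonant = /d/, voiced → -up → *owsadup*.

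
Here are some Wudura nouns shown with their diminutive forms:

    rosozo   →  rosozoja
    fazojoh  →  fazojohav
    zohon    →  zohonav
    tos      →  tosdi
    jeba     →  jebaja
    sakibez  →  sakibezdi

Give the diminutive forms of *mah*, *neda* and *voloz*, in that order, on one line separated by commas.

The alternation tracks the final sound of the stem — -di when the stem ends in a sibilant (*tos*, *sakibez*); -av when the stem ends in a non-sibilant consonant (*fazojoh*, *zohon*); -ja when the stem ends in a vowel (*rosozo*, *jeba*).
*mah* — final sound /h/ (a non-sibilant consonant) → -av → *mahav*.
The final sound of *neda* is /a/, which is a vowel, so the suffix is -ja, giving *nedaja*.
Since the final sound of *voloz* is /z/ (a sibilant), it takes -di, giving *volozdi*.

mahav, nedaja, volozdi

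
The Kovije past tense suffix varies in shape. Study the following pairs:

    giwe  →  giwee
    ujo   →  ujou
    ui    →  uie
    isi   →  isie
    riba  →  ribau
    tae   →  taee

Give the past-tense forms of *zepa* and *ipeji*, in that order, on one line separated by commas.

The pattern is front/back vowel harmony: -e when the last vowel of the stem is a front vowel (*giwe*, *ui*, *isi*, *tae*); -u when the last vowel of the stem is a back vowel (*ujo*, *riba*).
Since the last vowel of *zepa* is /a/ (a back vowel), it takes -u, giving *zepau*.
The last vowel of *ipeji* is /i/, which is a front vowel, so the suffix is -e, giving *ipejie*.

zepau, ipejie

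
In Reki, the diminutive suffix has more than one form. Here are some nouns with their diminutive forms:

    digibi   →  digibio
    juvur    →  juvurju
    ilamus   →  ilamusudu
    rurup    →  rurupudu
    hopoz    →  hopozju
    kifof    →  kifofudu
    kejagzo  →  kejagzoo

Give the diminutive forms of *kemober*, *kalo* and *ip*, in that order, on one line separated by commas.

The suffix is conditioned by the final sound: -udu when the stem ends in a voiceless consonant (*ilamus*, *rurup*, *kifof*); -ju when the stem ends in a voiced consonant (*juvur*, *hopoz*); -o when the stem ends in a vowel (*digibi*, *kejagzo*).
The final sound of *kemober* is /r/, which is a voiced consonant, so the suffix is -ju, giving *kemoberju*.
*kalo*: final sound = /o/, a vowel → -o → *kaloo*.
Since the final sound of *ip* is /p/ (a voiceless consonant), it takes -udu, giving *ipudu*.

kemoberju, kaloo, ipudu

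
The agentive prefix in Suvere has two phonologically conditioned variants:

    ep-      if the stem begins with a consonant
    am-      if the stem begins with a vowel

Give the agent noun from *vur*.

epvur

The first sound of *vur* is /v/, which is a consonant, so the prefix is ep-, giving *epvur*.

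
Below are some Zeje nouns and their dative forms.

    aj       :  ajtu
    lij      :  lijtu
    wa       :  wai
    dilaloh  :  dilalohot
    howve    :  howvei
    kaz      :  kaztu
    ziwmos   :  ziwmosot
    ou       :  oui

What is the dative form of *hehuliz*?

The alternation tracks the final sound of the stem — -ot when the stem ends in a voiceless consonant (*dilaloh*, *ziwmos*); -tu when the stem ends in a voiced consonant (*aj*, *lij*, *kaz*); -i when the stem ends in a vowel (*wa*, *howve*, *ou*).
Since the final sound of *hehuliz* is /z/ (a voiced consonant), it takes -tu, giving *hehuliztu*.

hehuliztu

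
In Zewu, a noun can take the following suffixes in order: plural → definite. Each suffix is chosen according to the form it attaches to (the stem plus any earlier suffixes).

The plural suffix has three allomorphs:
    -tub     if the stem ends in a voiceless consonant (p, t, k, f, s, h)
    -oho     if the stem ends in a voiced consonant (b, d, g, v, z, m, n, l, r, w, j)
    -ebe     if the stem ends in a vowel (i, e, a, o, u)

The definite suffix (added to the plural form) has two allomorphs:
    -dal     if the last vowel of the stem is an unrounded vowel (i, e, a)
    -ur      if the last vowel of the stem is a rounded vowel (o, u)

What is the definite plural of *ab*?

abohour

The final sound of *ab* is /b/, which is a voiced consonant, so the plural suffix is -oho, giving *aboho*.
The plural form *aboho*: last vowel = /o/, a rounded vowel → -ur → *abohour*.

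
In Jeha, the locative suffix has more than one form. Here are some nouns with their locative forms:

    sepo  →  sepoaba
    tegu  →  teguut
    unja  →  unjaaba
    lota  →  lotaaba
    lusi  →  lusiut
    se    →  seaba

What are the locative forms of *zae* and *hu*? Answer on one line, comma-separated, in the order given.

zaeaba, huut

Looking at the last vowel of each stem: -ut when the last vowel of the stem is a high vowel (*tegu*, *lusi*); -aba when the last vowel of the stem is a non-high vowel (*sepo*, *unja*, *lota*, *se*).
*zae*: last vowel = /e/, a non-high vowel → -aba → *zaeaba*.
The last vowel of *hu* is /u/, which is a high vowel, so the suffix is -ut, giving *huut*.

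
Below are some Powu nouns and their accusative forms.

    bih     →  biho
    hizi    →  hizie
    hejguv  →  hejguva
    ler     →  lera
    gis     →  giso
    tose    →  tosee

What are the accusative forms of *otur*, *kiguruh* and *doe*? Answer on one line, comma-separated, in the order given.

The alternation tracks the final sound of the stem — -o when the stem ends in a voiceless consonant (*bih*, *gis*); -a when the stem ends in a voiced consonant (*hejguv*, *ler*); -e when the stem ends in a vowel (*hizi*, *tose*).
*otur*: final sound = /r/, a voiced consonant → -a → *otura*.
*kiguruh*: final sound = /h/, a voiceless consonant → -o → *kiguruho*.
*doe*: final sound = /e/, a vowel → -e → *doee*.

otura, kiguruho, doee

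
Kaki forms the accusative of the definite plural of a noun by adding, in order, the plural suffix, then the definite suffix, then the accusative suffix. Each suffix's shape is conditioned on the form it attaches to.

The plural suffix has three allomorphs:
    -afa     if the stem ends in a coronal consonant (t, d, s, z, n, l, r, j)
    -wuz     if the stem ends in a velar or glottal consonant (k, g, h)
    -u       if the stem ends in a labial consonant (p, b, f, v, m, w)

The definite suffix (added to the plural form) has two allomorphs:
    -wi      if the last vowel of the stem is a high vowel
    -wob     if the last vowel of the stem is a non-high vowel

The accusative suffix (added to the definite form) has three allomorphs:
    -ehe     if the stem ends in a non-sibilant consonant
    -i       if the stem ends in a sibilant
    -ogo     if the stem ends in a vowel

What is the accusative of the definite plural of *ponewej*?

ponewejafawobehe

*ponewej*: final consonant = /j/, coronal → -afa → *ponewejafa*.
The plural form *ponewejafa* — last vowel /a/ (a non-high vowel) → -wob → *ponewejafawob*.
Since the final sound of the definite form *ponewejafawob* is /b/ (a non-sibilant consonant), it takes -ehe, giving *ponewejafawobehe*.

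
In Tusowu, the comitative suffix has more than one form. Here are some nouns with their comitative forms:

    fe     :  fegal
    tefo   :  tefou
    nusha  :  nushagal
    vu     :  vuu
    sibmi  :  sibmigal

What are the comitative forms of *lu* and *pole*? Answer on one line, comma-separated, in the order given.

The pattern is rounding harmony: -u when the last vowel of the stem is a rounded vowel (*tefo*, *vu*); -gal when the last vowel of the stem is an unrounded vowel (*fe*, *nusha*, *sibmi*).
The last vowel of *lu* is /u/, which is a rounded vowel, so the suffix is -u, giving *luu*.
Since the last vowel of *pole* is /e/ (an unrounded vowel), it takes -gal, giving *polegal*.

luu, polegal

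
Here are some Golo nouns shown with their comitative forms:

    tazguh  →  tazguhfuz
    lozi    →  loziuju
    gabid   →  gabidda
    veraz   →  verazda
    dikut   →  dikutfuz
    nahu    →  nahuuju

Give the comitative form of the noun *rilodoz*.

rilodozda

The pattern is voicing of the final sound: -fuz when the stem ends in a voiceless consonant (*tazguh*, *dikut*); -da when the stem ends in a voiced consonant (*gabid*, *veraz*); -uju when the stem ends in a vowel (*lozi*, *nahu*).
*rilodoz*: final sound = /z/, a voiced consonant → -da → *rilodozda*.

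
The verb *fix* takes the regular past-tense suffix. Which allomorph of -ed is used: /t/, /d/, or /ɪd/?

The stem *fix* ends in a voiceless consonant other than /t/.
The -ed suffix is realized as /ɪd/ after /t, d/; as /t/ after other voiceless consonants; and as /d/ after other voiced sounds.
So -ed on *fix* is pronounced /t/.

/t/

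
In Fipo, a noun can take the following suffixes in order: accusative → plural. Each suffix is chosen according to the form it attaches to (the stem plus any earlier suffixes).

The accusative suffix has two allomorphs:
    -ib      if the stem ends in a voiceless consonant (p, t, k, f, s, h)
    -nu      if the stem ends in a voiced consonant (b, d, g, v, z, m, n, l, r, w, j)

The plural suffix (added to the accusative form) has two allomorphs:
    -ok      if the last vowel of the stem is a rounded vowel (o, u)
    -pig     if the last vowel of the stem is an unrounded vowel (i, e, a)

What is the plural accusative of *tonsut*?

tonsutibpig

*tonsut* — final consonant /t/ (voiceless) → -ib → *tonsutib*.
The accusative form *tonsutib* — last vowel /i/ (an unrounded vowel) → -pig → *tonsutibpig*.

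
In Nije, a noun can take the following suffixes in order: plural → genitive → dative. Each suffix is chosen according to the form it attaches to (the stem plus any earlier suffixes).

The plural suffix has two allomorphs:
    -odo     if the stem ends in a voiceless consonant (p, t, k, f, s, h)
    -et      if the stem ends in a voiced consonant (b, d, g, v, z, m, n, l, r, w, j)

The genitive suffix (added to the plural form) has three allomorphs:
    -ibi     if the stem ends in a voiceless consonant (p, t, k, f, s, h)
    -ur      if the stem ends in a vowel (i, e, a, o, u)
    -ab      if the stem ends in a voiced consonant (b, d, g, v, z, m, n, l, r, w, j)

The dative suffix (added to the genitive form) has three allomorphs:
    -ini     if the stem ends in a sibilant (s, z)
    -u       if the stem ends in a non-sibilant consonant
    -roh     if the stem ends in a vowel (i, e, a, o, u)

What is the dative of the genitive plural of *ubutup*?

The final consonant of *ubutup* is /p/, which is voiceless, so the plural suffix is -odo, giving *ubutupodo*.
The plural form *ubutupodo*: final sound = /o/, a vowel → -ur → *ubutupodour*.
The genitive form *ubutupodour*: final sound = /r/, a non-sibilant consonant → -u → *ubutupodouru*.

ubutupodouru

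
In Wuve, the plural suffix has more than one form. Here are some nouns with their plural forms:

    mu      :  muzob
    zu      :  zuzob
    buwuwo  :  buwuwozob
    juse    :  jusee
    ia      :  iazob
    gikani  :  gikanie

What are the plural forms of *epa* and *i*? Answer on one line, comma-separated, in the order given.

The suffix is conditioned by the last vowel: -e when the last vowel of the stem is a front vowel (*juse*, *gikani*); -zob when the last vowel of the stem is a back vowel (*mu*, *zu*, *buwuwo*, *ia*).
*epa* — last vowel /a/ (a back vowel) → -zob → *epazob*.
Since the last vowel of *i* is /i/ (a front vowel), it takes -e, giving *ie*.

epazob, ie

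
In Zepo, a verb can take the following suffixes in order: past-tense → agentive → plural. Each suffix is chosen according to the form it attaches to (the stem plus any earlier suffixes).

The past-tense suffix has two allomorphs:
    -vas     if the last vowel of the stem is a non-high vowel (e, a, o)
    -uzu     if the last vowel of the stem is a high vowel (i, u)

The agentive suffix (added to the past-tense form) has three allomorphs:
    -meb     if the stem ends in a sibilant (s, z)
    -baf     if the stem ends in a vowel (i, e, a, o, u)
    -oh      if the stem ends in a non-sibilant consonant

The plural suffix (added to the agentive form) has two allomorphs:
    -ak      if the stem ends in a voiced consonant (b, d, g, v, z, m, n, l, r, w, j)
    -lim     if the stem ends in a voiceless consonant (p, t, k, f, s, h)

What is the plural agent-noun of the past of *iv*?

ivuzubaflim

Since the last vowel of *iv* is /i/ (a high vowel), it takes -uzu, giving *ivuzu*.
The final sound of the past-tense form *ivuzu* is /u/, which is a vowel, so the agentive suffix is -baf, giving *ivuzubaf*.
The agentive form *ivuzubaf* — final consonant /f/ (voiceless) → -lim → *ivuzubaflim*.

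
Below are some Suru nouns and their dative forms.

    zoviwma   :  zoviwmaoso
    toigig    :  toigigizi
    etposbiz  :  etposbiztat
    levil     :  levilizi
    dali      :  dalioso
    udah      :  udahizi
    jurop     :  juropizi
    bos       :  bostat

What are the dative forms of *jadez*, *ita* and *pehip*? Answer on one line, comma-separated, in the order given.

The pattern is sibilance of the final sound: -tat when the stem ends in a sibilant (*etposbiz*, *bos*); -izi when the stem ends in a non-sibilant consonant (*toigig*, *levil*, *udah*, *jurop*); -oso when the stem ends in a vowel (*zoviwma*, *dali*).
Since the final sound of *jadez* is /z/ (a sibilant), it takes -tat, giving *jadeztat*.
Since the final sound of *ita* is /a/ (a vowel), it takes -oso, giving *itaoso*.
The final sound of *pehip* is /p/, which is a non-sibilant consonant, so the suffix is -izi, giving *pehipizi*.

jadeztat, itaoso, pehipizi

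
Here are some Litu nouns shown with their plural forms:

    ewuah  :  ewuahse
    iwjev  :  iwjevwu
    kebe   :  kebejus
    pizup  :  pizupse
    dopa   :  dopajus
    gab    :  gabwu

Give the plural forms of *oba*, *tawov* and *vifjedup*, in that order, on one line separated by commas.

obajus, tawovwu, vifjedupse

Looking at the final sound of each stem: -se when the stem ends in a voiceless consonant (*ewuah*, *pizup*); -wu when the stem ends in a voiced consonant (*iwjev*, *gab*); -jus when the stem ends in a vowel (*kebe*, *dopa*).
The final sound of *oba* is /a/, which is a vowel, so the suffix is -jus, giving *obajus*.
*tawov*: final sound = /v/, a voiced consonant → -wu → *tawovwu*.
*vifjedup* — final sound /p/ (a voiceless consonant) → -se → *vifjedupse*.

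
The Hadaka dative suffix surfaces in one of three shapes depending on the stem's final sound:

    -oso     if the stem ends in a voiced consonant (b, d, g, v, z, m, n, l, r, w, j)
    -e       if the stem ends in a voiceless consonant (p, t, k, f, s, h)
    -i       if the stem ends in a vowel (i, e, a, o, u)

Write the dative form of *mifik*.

mifike

*mifik*: final sound = /k/, a voiceless consonant → -e → *mifike*.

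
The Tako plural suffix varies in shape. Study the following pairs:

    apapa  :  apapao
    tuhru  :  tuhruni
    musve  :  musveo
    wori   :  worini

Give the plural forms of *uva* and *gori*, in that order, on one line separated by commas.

uvao, gorini

Looking at the last vowel of each stem: -ni when the last vowel of the stem is a high vowel (*tuhru*, *wori*); -o when the last vowel of the stem is a non-high vowel (*apapa*, *musve*).
Since the last vowel of *uva* is /a/ (a non-high vowel), it takes -o, giving *uvao*.
Since the last vowel of *gori* is /i/ (a high vowel), it takes -ni, giving *gorini*.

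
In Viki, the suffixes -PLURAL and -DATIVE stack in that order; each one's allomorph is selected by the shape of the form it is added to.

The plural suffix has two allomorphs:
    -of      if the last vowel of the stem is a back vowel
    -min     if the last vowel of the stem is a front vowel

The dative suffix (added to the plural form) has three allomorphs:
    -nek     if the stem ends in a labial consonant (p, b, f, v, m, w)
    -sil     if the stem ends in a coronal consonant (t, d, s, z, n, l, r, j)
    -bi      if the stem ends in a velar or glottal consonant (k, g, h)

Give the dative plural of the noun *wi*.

*wi* — last vowel /i/ (a front vowel) → -min → *wimin*.
The plural form *wimin* — final consonant /n/ (coronal) → -sil → *wiminsil*.

wiminsil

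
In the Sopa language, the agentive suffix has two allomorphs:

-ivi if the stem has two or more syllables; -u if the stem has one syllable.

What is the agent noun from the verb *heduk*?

With 2 syllables, *heduk* takes -ivi → *hedukivi*.

hedukivi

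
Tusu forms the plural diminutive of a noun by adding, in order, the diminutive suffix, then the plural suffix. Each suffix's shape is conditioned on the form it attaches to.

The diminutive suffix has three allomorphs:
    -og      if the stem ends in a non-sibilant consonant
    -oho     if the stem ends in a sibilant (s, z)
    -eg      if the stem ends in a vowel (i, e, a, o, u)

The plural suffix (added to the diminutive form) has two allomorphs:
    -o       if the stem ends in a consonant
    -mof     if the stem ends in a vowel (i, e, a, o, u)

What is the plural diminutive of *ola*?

*ola* — final sound /a/ (a vowel) → -eg → *olaeg*.
The diminutive form *olaeg* — final sound /g/ (a consonant) → -o → *olaego*.

olaego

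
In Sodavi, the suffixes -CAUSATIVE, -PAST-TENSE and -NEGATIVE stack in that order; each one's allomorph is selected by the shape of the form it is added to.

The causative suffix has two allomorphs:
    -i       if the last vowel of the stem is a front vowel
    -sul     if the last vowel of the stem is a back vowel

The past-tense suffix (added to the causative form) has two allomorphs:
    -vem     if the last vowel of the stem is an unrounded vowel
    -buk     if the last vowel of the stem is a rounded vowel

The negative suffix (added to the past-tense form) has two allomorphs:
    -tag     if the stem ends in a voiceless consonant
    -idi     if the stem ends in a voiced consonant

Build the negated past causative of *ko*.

*ko* — last vowel /o/ (a back vowel) → -sul → *kosul*.
The last vowel of the causative form *kosul* is /u/, which is a rounded vowel, so the past-tense suffix is -buk, giving *kosulbuk*.
Since the final consonant of the past-tense form *kosulbuk* is /k/ (voiceless), it takes -tag, giving *kosulbuktag*.

kosulbuktag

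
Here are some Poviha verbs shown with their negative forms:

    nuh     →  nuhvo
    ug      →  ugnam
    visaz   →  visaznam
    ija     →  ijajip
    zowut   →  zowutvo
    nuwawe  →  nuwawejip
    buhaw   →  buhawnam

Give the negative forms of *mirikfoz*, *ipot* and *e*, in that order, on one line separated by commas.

The pattern is voicing of the final sound: -vo when the stem ends in a voiceless consonant (*nuh*, *zowut*); -nam when the stem ends in a voiced consonant (*ug*, *visaz*, *buhaw*); -jip when the stem ends in a vowel (*ija*, *nuwawe*).
The final sound of *mirikfoz* is /z/, which is a voiced consonant, so the suffix is -nam, giving *mirikfoznam*.
Since the final sound of *ipot* is /t/ (a voiceless consonant), it takes -vo, giving *ipotvo*.
*e*: final sound = /e/, a vowel → -jip → *ejip*.

mirikfoznam, ipotvo, ejip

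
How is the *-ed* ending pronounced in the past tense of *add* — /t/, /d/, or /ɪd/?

The stem *add* ends in /t/ or /d/.
The -ed suffix is realized as /ɪd/ after /t, d/; as /t/ after other voiceless consonants; and as /d/ after other voiced sounds.
So -ed on *add* is pronounced /ɪd/.

/ɪd/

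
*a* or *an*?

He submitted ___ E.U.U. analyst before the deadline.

an

The indefinite article is chosen by the initial *sound* of the following word, not its spelling.
The initialism *E.U.U.* is read letter by letter; the first letter, E, is pronounced /iː/, which begins with a vowel sound.
So the article is *an*: He submitted an E.U.U. analyst before the deadline.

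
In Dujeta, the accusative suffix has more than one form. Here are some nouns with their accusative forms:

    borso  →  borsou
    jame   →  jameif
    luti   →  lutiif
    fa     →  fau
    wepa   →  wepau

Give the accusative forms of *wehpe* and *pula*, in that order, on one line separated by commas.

The suffix is conditioned by the last vowel: -if when the last vowel of the stem is a front vowel (*jame*, *luti*); -u when the last vowel of the stem is a back vowel (*borso*, *fa*, *wepa*).
The last vowel of *wehpe* is /e/, which is a front vowel, so the suffix is -if, giving *wehpeif*.
The last vowel of *pula* is /a/, which is a back vowel, so the suffix is -u, giving *pulau*.

wehpeif, pulau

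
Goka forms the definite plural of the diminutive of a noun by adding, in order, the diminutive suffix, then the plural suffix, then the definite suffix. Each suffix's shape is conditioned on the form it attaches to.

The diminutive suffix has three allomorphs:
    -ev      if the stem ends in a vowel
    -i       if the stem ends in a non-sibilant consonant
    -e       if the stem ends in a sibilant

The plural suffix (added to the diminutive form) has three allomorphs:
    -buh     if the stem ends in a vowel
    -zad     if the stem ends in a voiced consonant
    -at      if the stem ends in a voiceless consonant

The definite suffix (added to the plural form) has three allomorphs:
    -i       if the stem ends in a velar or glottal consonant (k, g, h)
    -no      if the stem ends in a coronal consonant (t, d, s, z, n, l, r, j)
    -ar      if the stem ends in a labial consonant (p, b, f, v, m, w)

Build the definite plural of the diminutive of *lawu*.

lawuevzadno

Since the final sound of *lawu* is /u/ (a vowel), it takes -ev, giving *lawuev*.
The final sound of the diminutive form *lawuev* is /v/, which is a voiced consonant, so the plural suffix is -zad, giving *lawuevzad*.
The final consonant of the plural form *lawuevzad* is /d/, which is coronal, so the definite suffix is -no, giving *lawuevzadno*.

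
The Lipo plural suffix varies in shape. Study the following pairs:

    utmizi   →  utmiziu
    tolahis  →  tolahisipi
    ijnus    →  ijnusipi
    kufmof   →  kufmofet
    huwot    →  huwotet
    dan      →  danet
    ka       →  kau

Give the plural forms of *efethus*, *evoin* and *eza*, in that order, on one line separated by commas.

The pattern is sibilance of the final sound: -ipi when the stem ends in a sibilant (*tolahis*, *ijnus*); -et when the stem ends in a non-sibilant consonant (*kufmof*, *huwot*, *dan*); -u when the stem ends in a vowel (*utmizi*, *ka*).
The final sound of *efethus* is /s/, which is a sibilant, so the suffix is -ipi, giving *efethusipi*.
Since the final sound of *evoin* is /n/ (a non-sibilant consonant), it takes -et, giving *evoinet*.
The final sound of *eza* is /a/, which is a vowel, so the suffix is -u, giving *ezau*.

efethusipi, evoinet, ezau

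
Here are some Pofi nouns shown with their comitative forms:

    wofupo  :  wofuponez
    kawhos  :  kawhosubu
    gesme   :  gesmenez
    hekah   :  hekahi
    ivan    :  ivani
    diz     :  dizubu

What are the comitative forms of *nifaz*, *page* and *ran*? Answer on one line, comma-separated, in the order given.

The alternation tracks the final sound of the stem — -ubu when the stem ends in a sibilant (*kawhos*, *diz*); -i when the stem ends in a non-sibilant consonant (*hekah*, *ivan*); -nez when the stem ends in a vowel (*wofupo*, *gesme*).
*nifaz* — final sound /z/ (a sibilant) → -ubu → *nifazubu*.
*page*: final sound = /e/, a vowel → -nez → *pagenez*.
The final sound of *ran* is /n/, which is a non-sibilant consonant, so the suffix is -i, giving *rani*.

nifazubu, pagenez, rani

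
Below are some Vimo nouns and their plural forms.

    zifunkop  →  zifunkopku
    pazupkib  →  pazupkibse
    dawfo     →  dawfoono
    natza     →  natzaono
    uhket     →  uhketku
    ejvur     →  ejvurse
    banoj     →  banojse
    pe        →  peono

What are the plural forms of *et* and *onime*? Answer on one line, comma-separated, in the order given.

etku, onimeono

The pattern is voicing of the final sound: -ku when the stem ends in a voiceless consonant (*zifunkop*, *uhket*); -se when the stem ends in a voiced consonant (*pazupkib*, *ejvur*, *banoj*); -ono when the stem ends in a vowel (*dawfo*, *natza*, *pe*).
*et*: final sound = /t/, a voiceless consonant → -ku → *etku*.
Since the final sound of *onime* is /e/ (a vowel), it takes -ono, giving *onimeono*.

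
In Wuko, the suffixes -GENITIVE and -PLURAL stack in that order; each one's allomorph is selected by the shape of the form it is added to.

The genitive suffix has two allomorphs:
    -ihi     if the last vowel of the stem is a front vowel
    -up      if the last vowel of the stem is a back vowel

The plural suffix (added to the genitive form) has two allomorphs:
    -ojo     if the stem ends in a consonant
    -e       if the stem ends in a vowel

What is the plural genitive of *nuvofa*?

*nuvofa*: last vowel = /a/, a back vowel → -up → *nuvofaup*.
The genitive form *nuvofaup*: final sound = /p/, a consonant → -ojo → *nuvofaupojo*.

nuvofaupojo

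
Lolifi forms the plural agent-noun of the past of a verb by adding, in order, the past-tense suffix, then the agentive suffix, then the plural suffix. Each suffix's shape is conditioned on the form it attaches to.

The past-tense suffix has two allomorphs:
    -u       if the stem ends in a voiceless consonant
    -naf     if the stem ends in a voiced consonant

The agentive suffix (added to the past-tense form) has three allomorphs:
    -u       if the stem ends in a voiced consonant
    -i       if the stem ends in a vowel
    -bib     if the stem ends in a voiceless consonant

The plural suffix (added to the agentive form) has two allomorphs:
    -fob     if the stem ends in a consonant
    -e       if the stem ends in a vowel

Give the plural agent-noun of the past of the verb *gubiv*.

Since the final consonant of *gubiv* is /v/ (voiced), it takes -naf, giving *gubivnaf*.
The past-tense form *gubivnaf* — final sound /f/ (a voiceless consonant) → -bib → *gubivnafbib*.
The agentive form *gubivnafbib*: final sound = /b/, a consonant → -fob → *gubivnafbibfob*.

gubivnafbibfob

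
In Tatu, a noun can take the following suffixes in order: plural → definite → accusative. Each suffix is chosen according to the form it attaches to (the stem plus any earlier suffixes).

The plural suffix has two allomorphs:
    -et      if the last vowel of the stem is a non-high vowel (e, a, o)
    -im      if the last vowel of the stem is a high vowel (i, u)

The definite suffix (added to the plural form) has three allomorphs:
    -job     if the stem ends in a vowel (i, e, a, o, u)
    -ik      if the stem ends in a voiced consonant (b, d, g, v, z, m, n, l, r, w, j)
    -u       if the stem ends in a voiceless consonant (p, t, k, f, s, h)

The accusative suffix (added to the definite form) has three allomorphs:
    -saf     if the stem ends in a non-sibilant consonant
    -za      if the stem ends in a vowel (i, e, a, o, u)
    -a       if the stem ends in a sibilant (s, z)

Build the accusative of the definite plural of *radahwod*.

radahwodetuza

The last vowel of *radahwod* is /o/, which is a non-high vowel, so the plural suffix is -et, giving *radahwodet*.
The plural form *radahwodet*: final sound = /t/, a voiceless consonant → -u → *radahwodetu*.
Since the final sound of the definite form *radahwodetu* is /u/ (a vowel), it takes -za, giving *radahwodetuza*.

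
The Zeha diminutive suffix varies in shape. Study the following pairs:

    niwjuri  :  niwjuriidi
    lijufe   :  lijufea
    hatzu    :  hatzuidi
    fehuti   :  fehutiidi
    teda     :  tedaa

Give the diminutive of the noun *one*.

onea

The suffix is conditioned by the last vowel: -idi when the last vowel of the stem is a high vowel (*niwjuri*, *hatzu*, *fehuti*); -a when the last vowel of the stem is a non-high vowel (*lijufe*, *teda*).
Since the last vowel of *one* is /e/ (a non-high vowel), it takes -a, giving *onea*.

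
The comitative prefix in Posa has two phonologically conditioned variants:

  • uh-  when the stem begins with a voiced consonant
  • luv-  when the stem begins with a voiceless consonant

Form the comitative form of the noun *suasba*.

The first consonant of *suasba* is /s/, which is voiceless, so the prefix is luv-, giving *luvsuasba*.

luvsuasba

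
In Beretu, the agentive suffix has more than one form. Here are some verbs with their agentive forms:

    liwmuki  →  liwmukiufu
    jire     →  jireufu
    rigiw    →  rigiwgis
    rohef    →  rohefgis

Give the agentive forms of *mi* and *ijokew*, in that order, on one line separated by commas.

miufu, ijokewgis

The alternation tracks the final sound of the stem — -gis when the stem ends in a consonant (*rigiw*, *rohef*); -ufu when the stem ends in a vowel (*liwmuki*, *jire*).
Since the final sound of *mi* is /i/ (a vowel), it takes -ufu, giving *miufu*.
*ijokew*: final sound = /w/, a consonant → -gis → *ijokewgis*.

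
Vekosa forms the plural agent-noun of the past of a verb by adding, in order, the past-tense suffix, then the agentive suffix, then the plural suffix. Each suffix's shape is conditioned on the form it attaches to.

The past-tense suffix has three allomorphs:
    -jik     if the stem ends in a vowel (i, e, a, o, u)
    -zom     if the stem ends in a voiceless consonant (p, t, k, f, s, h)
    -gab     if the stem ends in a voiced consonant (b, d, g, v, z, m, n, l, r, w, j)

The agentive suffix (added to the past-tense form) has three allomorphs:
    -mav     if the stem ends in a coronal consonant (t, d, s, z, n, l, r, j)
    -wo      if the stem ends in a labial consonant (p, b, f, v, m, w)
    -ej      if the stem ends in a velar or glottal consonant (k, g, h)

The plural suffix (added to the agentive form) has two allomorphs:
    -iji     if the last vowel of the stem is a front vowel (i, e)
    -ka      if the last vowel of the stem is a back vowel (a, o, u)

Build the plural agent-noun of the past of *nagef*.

Since the final sound of *nagef* is /f/ (a voiceless consonant), it takes -zom, giving *nagefzom*.
Since the final consonant of the past-tense form *nagefzom* is /m/ (labial), it takes -wo, giving *nagefzomwo*.
The agentive form *nagefzomwo* — last vowel /o/ (a back vowel) → -ka → *nagefzomwoka*.

nagefzomwoka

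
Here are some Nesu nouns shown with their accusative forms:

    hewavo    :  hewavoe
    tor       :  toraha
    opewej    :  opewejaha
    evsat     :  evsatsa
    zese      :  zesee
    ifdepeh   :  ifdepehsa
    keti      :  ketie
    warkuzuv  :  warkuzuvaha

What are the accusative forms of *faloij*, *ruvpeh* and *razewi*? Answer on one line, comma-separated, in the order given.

faloijaha, ruvpehsa, razewie

Looking at the final sound of each stem: -sa when the stem ends in a voiceless consonant (*evsat*, *ifdepeh*); -aha when the stem ends in a voiced consonant (*tor*, *opewej*, *warkuzuv*); -e when the stem ends in a vowel (*hewavo*, *zese*, *keti*).
Since the final sound of *faloij* is /j/ (a voiced consonant), it takes -aha, giving *faloijaha*.
*ruvpeh*: final sound = /h/, a voiceless consonant → -sa → *ruvpehsa*.
Since the final sound of *razewi* is /i/ (a vowel), it takes -e, giving *razewie*.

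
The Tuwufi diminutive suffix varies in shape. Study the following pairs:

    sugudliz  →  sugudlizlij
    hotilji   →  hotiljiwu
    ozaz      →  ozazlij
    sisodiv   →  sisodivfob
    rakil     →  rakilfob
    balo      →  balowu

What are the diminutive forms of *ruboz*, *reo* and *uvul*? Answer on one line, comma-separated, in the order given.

The pattern is sibilance of the final sound: -lij when the stem ends in a sibilant (*sugudliz*, *ozaz*); -fob when the stem ends in a non-sibilant consonant (*sisodiv*, *rakil*); -wu when the stem ends in a vowel (*hotilji*, *balo*).
*ruboz* — final sound /z/ (a sibilant) → -lij → *rubozlij*.
Since the final sound of *reo* is /o/ (a vowel), it takes -wu, giving *reowu*.
Since the final sound of *uvul* is /l/ (a non-sibilant consonant), it takes -fob, giving *uvulfob*.

rubozlij, reowu, uvulfob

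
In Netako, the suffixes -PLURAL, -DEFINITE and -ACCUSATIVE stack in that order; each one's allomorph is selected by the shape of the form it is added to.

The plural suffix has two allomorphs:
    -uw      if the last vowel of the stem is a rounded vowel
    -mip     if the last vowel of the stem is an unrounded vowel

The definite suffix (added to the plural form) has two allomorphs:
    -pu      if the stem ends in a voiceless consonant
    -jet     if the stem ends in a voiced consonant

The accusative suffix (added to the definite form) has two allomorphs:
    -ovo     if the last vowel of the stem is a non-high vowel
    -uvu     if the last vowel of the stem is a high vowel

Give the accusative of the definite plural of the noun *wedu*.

*wedu*: last vowel = /u/, a rounded vowel → -uw → *weduuw*.
The plural form *weduuw*: final consonant = /w/, voiced → -jet → *weduuwjet*.
The definite form *weduuwjet* — last vowel /e/ (a non-high vowel) → -ovo → *weduuwjetovo*.

weduuwjetovo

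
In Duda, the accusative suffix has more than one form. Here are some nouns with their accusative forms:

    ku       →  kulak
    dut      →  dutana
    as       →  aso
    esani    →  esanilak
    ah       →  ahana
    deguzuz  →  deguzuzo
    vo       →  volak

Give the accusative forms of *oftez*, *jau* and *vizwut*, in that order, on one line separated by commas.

oftezo, jaulak, vizwutana

Looking at the final sound of each stem: -o when the stem ends in a sibilant (*as*, *deguzuz*); -ana when the stem ends in a non-sibilant consonant (*dut*, *ah*); -lak when the stem ends in a vowel (*ku*, *esani*, *vo*).
Since the final sound of *oftez* is /z/ (a sibilant), it takes -o, giving *oftezo*.
*jau*: final sound = /u/, a vowel → -lak → *jaulak*.
Since the final sound of *vizwut* is /t/ (a non-sibilant consonant), it takes -ana, giving *vizwutana*.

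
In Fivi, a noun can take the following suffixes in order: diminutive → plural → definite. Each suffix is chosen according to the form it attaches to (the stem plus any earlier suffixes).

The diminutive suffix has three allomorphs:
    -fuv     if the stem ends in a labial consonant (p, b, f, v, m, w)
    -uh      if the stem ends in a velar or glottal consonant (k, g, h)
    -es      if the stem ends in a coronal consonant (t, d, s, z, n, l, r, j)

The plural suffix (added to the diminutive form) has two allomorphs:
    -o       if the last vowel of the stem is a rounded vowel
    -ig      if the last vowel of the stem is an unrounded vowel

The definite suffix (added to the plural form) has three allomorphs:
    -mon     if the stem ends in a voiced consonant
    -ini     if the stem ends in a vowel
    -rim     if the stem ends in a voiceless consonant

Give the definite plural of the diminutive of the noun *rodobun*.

rodobunesigmon

*rodobun* — final consonant /n/ (coronal) → -es → *rodobunes*.
The diminutive form *rodobunes*: last vowel = /e/, an unrounded vowel → -ig → *rodobunesig*.
The final sound of the plural form *rodobunesig* is /g/, which is a voiced consonant, so the definite suffix is -mon, giving *rodobunesigmon*.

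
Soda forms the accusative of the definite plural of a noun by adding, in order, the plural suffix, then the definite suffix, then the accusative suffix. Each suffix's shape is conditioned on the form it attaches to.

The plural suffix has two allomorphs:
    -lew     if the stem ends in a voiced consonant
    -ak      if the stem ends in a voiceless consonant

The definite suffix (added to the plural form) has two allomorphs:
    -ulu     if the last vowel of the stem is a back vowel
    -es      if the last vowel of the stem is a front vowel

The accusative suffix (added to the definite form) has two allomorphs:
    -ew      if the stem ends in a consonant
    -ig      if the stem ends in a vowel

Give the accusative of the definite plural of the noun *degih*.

degihakuluig

*degih*: final consonant = /h/, voiceless → -ak → *degihak*.
The plural form *degihak*: last vowel = /a/, a back vowel → -ulu → *degihakulu*.
The definite form *degihakulu* — final sound /u/ (a vowel) → -ig → *degihakuluig*.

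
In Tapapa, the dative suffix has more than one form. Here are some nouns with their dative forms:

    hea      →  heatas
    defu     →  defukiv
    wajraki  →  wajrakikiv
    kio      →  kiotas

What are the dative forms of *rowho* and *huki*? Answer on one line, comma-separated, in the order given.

rowhotas, hukikiv

The pattern is height harmony: -kiv when the last vowel of the stem is a high vowel (*defu*, *wajraki*); -tas when the last vowel of the stem is a non-high vowel (*hea*, *kio*).
The last vowel of *rowho* is /o/, which is a non-high vowel, so the suffix is -tas, giving *rowhotas*.
*huki*: last vowel = /i/, a high vowel → -kiv → *hukikiv*.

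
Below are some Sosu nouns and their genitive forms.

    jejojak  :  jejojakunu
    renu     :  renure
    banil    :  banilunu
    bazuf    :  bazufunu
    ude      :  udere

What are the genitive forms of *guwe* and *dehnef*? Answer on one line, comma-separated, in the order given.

The pattern is consonant vs. vowel: -unu when the stem ends in a consonant (*jejojak*, *banil*, *bazuf*); -re when the stem ends in a vowel (*renu*, *ude*).
*guwe* — final sound /e/ (a vowel) → -re → *guwere*.
Since the final sound of *dehnef* is /f/ (a consonant), it takes -unu, giving *dehnefunu*.

guwere, dehnefunu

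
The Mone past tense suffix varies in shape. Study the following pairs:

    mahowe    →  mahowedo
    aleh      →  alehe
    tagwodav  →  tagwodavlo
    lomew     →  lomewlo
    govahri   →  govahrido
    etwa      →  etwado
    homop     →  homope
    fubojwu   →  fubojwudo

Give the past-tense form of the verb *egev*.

The pattern is voicing of the final sound: -e when the stem ends in a voiceless consonant (*aleh*, *homop*); -lo when the stem ends in a voiced consonant (*tagwodav*, *lomew*); -do when the stem ends in a vowel (*mahowe*, *govahri*, *etwa*, *fubojwu*).
The final sound of *egev* is /v/, which is a voiced consonant, so the suffix is -lo, giving *egevlo*.

egevlo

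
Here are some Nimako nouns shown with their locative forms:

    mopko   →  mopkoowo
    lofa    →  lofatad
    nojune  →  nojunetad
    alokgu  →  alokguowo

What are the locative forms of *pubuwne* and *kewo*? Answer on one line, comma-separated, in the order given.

The pattern is rounding harmony: -owo when the last vowel of the stem is a rounded vowel (*mopko*, *alokgu*); -tad when the last vowel of the stem is an unrounded vowel (*lofa*, *nojune*).
Since the last vowel of *pubuwne* is /e/ (an unrounded vowel), it takes -tad, giving *pubuwnetad*.
Since the last vowel of *kewo* is /o/ (a rounded vowel), it takes -owo, giving *kewoowo*.

pubuwnetad, kewoowo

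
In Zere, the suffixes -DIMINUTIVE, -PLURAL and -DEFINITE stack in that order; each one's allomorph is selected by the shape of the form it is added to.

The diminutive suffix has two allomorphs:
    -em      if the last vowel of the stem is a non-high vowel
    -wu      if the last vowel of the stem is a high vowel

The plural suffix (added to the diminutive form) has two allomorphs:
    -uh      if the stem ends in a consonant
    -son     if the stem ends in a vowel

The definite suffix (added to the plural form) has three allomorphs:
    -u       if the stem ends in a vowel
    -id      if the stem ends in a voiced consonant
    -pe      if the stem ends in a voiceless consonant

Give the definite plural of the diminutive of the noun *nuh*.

nuhwusonid

The last vowel of *nuh* is /u/, which is a high vowel, so the diminutive suffix is -wu, giving *nuhwu*.
The diminutive form *nuhwu*: final sound = /u/, a vowel → -son → *nuhwuson*.
Since the final sound of the plural form *nuhwuson* is /n/ (a voiced consonant), it takes -id, giving *nuhwusonid*.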